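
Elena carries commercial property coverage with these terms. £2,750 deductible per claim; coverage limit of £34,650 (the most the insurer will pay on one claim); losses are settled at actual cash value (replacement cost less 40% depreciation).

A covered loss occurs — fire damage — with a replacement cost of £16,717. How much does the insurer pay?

£7,280.20

Actual cash value after 40% depreciation: £16,717 × 60% = £10,030.20.
After the deductible, £10,030.20 − £2,750 = £7,280.20 remains.
£7,280.20 ≤ £34,650, so the limit doesn't bind; insurer pays £7,280.20.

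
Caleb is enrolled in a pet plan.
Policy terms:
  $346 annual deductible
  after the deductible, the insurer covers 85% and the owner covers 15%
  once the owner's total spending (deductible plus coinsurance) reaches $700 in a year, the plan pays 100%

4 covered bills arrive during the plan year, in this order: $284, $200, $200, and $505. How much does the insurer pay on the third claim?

Bill 1, $284: all of it applies to the deductible. Owner owes $284 (running OOP $284). Insurer: $284 − $284 = $0.
Bill 2, $200: deductible takes $62, $138 remains; coinsurance $138 × 15% = $20.70. Owner pays $82.70; OOP now $366.70. Plan pays $200 − $82.70 = $117.30.
Bill 3, $200: 15% coinsurance on $200 = $30. Cost to owner: $30. OOP to date $396.70. Insurer: $200 − $30 = $170.

$170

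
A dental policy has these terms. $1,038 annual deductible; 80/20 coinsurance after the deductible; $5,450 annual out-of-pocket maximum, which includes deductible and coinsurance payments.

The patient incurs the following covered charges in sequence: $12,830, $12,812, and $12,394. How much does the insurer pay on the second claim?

$10,758.40

#1 ($12,830): deductible takes $1,038, $11,792 remains; 20% of $11,792 = $2,358.40. Patient pays $3,396.40; OOP now $3,396.40. Plan pays $12,830 − $3,396.40 = $9,433.60.
#2 ($12,812): deductible already satisfied, so patient's share is 20% × $12,812 = $2,562.40. Adding that to $3,396.40 gives $5,958.80, past the $5,450 cap; patient pays only $5,450 − $3,396.40 = $2,053.60. Insurer: $12,812 − $2,053.60 = $10,758.40.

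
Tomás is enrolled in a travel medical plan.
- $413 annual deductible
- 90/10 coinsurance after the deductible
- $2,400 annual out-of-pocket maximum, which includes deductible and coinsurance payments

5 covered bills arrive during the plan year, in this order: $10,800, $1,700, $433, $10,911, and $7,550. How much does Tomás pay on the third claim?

$43.30

Claim 1 — $10,800: $413 to deductible, leaving $10,387; coinsurance $10,387 × 10% = $1,038.70. Traveler owes $1,451.70 (running OOP $1,451.70).
Claim 2 — $1,700: 10% coinsurance on $1,700 = $170. Traveler owes $170 (running OOP $1,621.70).
Claim 3 — $433: 10% coinsurance on $433 = $43.30. Cost to traveler: $43.30. OOP to date $1,665.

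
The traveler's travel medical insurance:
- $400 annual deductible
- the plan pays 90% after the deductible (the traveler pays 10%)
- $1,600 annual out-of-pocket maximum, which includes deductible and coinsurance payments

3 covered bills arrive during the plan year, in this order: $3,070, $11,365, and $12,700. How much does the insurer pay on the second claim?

$10,432

Claim 1 — $3,070: $400 to deductible, leaving $2,670; 10% of $2,670 = $267. Traveler pays $667; OOP now $667. Insurer: $3,070 − $667 = $2,403.
Claim 2 — $11,365: deductible met; 10% of $11,365 = $1,136.50. That would push OOP to $1,803.50, over the $1,600 cap, so traveler pays $1,600 − $667 = $933. Insurer: $11,365 − $933 = $10,432.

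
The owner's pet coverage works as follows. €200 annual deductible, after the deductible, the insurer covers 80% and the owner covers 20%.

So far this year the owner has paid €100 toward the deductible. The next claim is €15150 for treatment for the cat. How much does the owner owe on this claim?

€100 of the €200 deductible is already met, leaving €100.
After the €100 deductible portion, €15150 − €100 = €15050 is subject to coinsurance.
Owner's 20% share of €15050 is €3010.
Owner responsibility: €100 + €3010 = €3110.

€3110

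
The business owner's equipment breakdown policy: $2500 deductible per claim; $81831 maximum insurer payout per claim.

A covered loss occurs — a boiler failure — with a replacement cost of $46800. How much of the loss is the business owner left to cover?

$2500

Subtract the deductible: $46800 − $2500 = $44300.
$44300 ≤ $81831, so the limit doesn't bind; insurer pays $44300.
Business owner's share is the uncovered remainder: $46800 − $44300 = $2500.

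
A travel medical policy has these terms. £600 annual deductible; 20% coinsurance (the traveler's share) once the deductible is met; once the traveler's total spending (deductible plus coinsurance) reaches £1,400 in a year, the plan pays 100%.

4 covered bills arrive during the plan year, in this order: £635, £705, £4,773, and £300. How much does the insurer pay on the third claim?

Claim 1 (£635): £600 to deductible, leaving £35; coinsurance £35 × 20% = £7. Traveler owes £607 (running OOP £607). Insurer: £635 − £607 = £28.
Claim 2 (£705): deductible met; 20% of £705 = £141. Traveler pays £141; OOP now £748. Plan pays £705 − £141 = £564.
Claim 3 (£4,773): deductible met; 20% of £4,773 = £954.60. OOP would hit £1,702.60 > £1,400, so the cap limits the traveler to £1,400 − £748 = £652. Plan pays £4,773 − £652 = £4,121.

£4,121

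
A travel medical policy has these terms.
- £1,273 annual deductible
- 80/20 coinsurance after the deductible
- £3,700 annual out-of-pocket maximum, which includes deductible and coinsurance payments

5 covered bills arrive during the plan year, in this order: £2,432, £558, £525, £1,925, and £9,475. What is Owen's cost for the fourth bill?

£385

Claim 1 (£2,432): deductible takes £1,273, £1,159 remains; traveler's 20% is £231.80. Traveler owes £1,504.80 (running OOP £1,504.80).
Claim 2 (£558): deductible met; 20% of £558 = £111.60. Traveler owes £111.60 (running OOP £1,616.40).
Claim 3 (£525): 20% coinsurance on £525 = £105. Cost to traveler: £105. OOP to date £1,721.40.
Claim 4 (£1,925): deductible already satisfied, so traveler's share is 20% × £1,925 = £385. Traveler pays £385; OOP now £2,106.40.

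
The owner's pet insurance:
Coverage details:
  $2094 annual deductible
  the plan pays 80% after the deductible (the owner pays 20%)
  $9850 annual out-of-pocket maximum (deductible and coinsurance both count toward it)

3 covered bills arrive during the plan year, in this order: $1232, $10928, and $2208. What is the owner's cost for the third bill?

Claim 1 ($1232): fully absorbed by the deductible. Owner pays $1232; OOP now $1232.
Claim 2 ($10928): $862 finishes the deductible; $10066 goes to coinsurance; owner's 20% is $2013.20. Owner pays $2875.20; OOP now $4107.20.
Claim 3 ($2208): 20% coinsurance on $2208 = $441.60. Cost to owner: $441.60. OOP to date $4548.80.

$441.60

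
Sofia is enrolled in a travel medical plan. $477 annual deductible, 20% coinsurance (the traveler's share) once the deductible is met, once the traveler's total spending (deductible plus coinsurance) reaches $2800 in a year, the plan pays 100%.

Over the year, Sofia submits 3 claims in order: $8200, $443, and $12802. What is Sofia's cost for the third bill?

Claim 1 ($8200): $477 to deductible, leaving $7723; 20% of $7723 = $1544.60. Traveler pays $2021.60; OOP now $2021.60.
Claim 2 ($443): 20% coinsurance on $443 = $88.60. Traveler pays $88.60; OOP now $2110.20.
Claim 3 ($12802): deductible already satisfied, so traveler's share is 20% × $12802 = $2560.40. Adding that to $2110.20 gives $4670.60, past the $2800 cap; traveler pays only $2800 − $2110.20 = $689.80.

$689.80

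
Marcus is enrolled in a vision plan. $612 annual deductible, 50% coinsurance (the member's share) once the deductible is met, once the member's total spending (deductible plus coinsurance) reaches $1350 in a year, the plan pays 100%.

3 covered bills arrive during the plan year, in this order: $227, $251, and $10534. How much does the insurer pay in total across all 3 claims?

$9662

#1 ($227): entire amount goes to the deductible. Cost to member: $227. OOP to date $227. Insurer: $227 − $227 = $0.
#2 ($251): fully absorbed by the deductible. Member pays $251; OOP now $478. Plan pays $251 − $251 = $0.
#3 ($10534): $134 finishes the deductible; $10400 goes to coinsurance; member's 50% is $5200. Together that's $134 + $5200 = $5334. That would push OOP to $5812, over the $1350 cap, so member pays $1350 − $478 = $872. Insurer: $10534 − $872 = $9662.
Insurer total = bills − member's total = $11012 − $1350 = $9662.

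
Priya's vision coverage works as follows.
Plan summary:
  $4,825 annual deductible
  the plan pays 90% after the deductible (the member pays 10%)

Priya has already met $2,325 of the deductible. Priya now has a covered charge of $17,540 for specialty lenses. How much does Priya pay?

$4,004

Remaining deductible: $4,825 − $2,325 = $2,500.
After the $2,500 deductible portion, $17,540 − $2,500 = $15,040 is subject to coinsurance.
10% of $15,040 = $1,504 falls to the member.
Member responsibility: $2,500 + $1,504 = $4,004.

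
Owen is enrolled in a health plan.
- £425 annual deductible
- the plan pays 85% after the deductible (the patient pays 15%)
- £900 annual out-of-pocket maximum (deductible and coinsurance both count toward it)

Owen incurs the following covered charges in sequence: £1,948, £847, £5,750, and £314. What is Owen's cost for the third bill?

£119.50

#1 (£1,948): £425 finishes the deductible; £1,523 goes to coinsurance; 15% of £1,523 = £228.45. Patient pays £653.45; OOP now £653.45.
#2 (£847): 15% coinsurance on £847 = £127.05. Cost to patient: £127.05. OOP to date £780.50.
#3 (£5,750): deductible already satisfied, so patient's share is 15% × £5,750 = £862.50. OOP would hit £1,643 > £900, so the cap limits the patient to £900 − £780.50 = £119.50.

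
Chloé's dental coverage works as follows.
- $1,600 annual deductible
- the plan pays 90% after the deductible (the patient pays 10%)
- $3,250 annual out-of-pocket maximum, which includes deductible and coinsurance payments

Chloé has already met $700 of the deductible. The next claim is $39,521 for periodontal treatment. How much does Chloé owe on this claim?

Remaining deductible: $1,600 − $700 = $900.
After the $900 deductible portion, $39,521 − $900 = $38,621 is subject to coinsurance.
Patient's 10% share of $38,621 is $3,862.10.
So the patient owes $900 + $3,862.10 = $4,762.10 before any cap.
Year-to-date out-of-pocket would reach $700 + $4,762.10 = $5,462.10, above the $3,250 maximum, so the patient pays only $3,250 − $700 = $2,550.

$2,550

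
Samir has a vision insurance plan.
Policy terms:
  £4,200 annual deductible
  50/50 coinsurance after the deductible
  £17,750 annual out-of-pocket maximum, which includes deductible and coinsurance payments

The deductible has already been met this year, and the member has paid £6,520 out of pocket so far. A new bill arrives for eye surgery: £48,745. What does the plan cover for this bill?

The deductible is already satisfied, so the full bill goes to coinsurance.
Coinsurance: £48,745 × 50% = £24,372.50.
Adding £24,372.50 to the £6,520 already spent would give £30,892.50, which exceeds the £17,750 cap; the member pays just £17,750 − £6,520 = £11,230.
Insurer pays the balance: £48,745 − £11,230 = £37,515.

£37,515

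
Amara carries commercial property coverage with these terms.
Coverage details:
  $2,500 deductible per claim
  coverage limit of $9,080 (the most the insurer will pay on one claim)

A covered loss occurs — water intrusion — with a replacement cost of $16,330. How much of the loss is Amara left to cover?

$7,250

After the deductible, $16,330 − $2,500 = $13,830 remains.
$13,830 exceeds the $9,080 limit, so the insurer pays the limit: $9,080.
Business's share is the uncovered remainder: $16,330 − $9,080 = $7,250.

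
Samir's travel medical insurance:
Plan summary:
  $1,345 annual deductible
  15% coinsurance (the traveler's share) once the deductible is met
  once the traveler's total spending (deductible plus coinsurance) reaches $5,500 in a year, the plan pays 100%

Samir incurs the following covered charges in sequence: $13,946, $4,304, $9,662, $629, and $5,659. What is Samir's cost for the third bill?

$1,449.30

#1 ($13,946): $1,345 to deductible, leaving $12,601; coinsurance $12,601 × 15% = $1,890.15. Traveler owes $3,235.15 (running OOP $3,235.15).
#2 ($4,304): 15% coinsurance on $4,304 = $645.60. Traveler owes $645.60 (running OOP $3,880.75).
#3 ($9,662): 15% coinsurance on $9,662 = $1,449.30. Traveler owes $1,449.30 (running OOP $5,330.05).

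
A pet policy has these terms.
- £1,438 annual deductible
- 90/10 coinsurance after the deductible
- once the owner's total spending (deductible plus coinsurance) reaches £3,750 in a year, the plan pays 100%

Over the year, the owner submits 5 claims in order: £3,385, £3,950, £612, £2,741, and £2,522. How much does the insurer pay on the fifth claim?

£2,269.80

Claim 1 — £3,385: deductible takes £1,438, £1,947 remains; owner's 10% is £194.70. Owner pays £1,632.70; OOP now £1,632.70. Insurer: £3,385 − £1,632.70 = £1,752.30.
Claim 2 — £3,950: deductible met; 10% of £3,950 = £395. Owner pays £395; OOP now £2,027.70. Insurer: £3,950 − £395 = £3,555.
Claim 3 — £612: 10% coinsurance on £612 = £61.20. Cost to owner: £61.20. OOP to date £2,088.90. Plan pays £612 − £61.20 = £550.80.
Claim 4 — £2,741: deductible met; 10% of £2,741 = £274.10. Cost to owner: £274.10. OOP to date £2,363. Plan pays £2,741 − £274.10 = £2,466.90.
Claim 5 — £2,522: 10% coinsurance on £2,522 = £252.20. Owner pays £252.20; OOP now £2,615.20. Plan pays £2,522 − £252.20 = £2,269.80.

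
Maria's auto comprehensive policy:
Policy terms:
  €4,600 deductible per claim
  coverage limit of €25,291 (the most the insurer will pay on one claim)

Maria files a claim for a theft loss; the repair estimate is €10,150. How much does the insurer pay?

€5,550

After the deductible, €10,150 − €4,600 = €5,550 remains.
€5,550 ≤ €25,291, so the limit doesn't bind; insurer pays €5,550.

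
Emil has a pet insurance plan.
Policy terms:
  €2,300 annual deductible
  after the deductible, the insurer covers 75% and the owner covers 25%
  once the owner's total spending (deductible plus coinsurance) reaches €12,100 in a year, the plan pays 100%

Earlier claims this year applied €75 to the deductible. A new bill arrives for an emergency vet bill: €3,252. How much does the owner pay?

€2,481.75

Remaining deductible: €2,300 − €75 = €2,225.
The remaining €1,027 (= €3,252 − €2,225) moves to coinsurance.
Owner's 25% share of €1,027 is €256.75.
So the owner owes €2,225 + €256.75 = €2,481.75 before any cap.
Year-to-date out-of-pocket becomes €75 + €2,481.75 = €2,556.75, still under the €12,100 maximum, so no cap applies.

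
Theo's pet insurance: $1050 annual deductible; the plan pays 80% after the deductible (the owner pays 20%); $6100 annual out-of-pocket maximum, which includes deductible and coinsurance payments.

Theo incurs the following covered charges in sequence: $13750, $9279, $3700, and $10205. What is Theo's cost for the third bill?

#1 ($13750): $1050 finishes the deductible; $12700 goes to coinsurance; 20% of $12700 = $2540. Owner pays $3590; OOP now $3590.
#2 ($9279): 20% coinsurance on $9279 = $1855.80. Owner owes $1855.80 (running OOP $5445.80).
#3 ($3700): 20% coinsurance on $3700 = $740. OOP would hit $6185.80 > $6100, so the cap limits the owner to $6100 − $5445.80 = $654.20.

$654.20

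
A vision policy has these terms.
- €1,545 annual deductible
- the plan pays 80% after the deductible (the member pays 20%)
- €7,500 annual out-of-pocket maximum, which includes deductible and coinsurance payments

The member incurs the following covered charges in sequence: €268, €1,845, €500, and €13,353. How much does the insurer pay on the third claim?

€400

Claim 1 — €268: fully absorbed by the deductible. Cost to member: €268. OOP to date €268. Plan pays €268 − €268 = €0.
Claim 2 — €1,845: deductible takes €1,277, €568 remains; coinsurance €568 × 20% = €113.60. Cost to member: €1,390.60. OOP to date €1,658.60. Insurer: €1,845 − €1,390.60 = €454.40.
Claim 3 — €500: 20% coinsurance on €500 = €100. Cost to member: €100. OOP to date €1,758.60. Insurer: €500 − €100 = €400.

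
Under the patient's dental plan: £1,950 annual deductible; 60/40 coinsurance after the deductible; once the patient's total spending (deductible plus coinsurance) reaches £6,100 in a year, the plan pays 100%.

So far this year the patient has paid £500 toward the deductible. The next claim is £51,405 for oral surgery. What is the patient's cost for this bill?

£5,600

Remaining deductible: £1,950 − £500 = £1,450.
After the £1,450 deductible portion, £51,405 − £1,450 = £49,955 is subject to coinsurance.
Coinsurance: £49,955 × 40% = £19,982.
So the patient owes £1,450 + £19,982 = £21,432 before any cap.
Year-to-date out-of-pocket would reach £500 + £21,432 = £21,932, above the £6,100 maximum, so the patient pays only £6,100 − £500 = £5,600.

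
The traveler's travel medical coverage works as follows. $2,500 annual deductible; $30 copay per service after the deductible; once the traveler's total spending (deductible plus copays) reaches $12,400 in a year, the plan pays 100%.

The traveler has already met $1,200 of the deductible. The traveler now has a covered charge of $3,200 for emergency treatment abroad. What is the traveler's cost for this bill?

$1,330

$1,200 of the $2,500 deductible is already met, leaving $1,300.
That leaves $3,200 − $1,300 = $1,900 for the copay.
Copay on this service: $30.
Traveler responsibility before any cap: $1,300 + $30 = $1,330.
Cumulative spending $1,200 + $1,330 = $2,530 stays under the $12,400 maximum.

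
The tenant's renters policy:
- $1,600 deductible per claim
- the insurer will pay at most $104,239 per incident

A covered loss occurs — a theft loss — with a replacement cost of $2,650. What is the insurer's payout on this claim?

After the deductible, $2,650 − $1,600 = $1,050 remains.
That's under the $104,239 cap, so the insurer reimburses the full $1,050.

$1,050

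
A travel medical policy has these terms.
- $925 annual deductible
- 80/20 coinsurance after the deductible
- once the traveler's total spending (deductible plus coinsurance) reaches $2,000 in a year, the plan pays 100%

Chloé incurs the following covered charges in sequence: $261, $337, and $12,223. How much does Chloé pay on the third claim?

$1,402

Bill 1, $261: all of it applies to the deductible. Traveler pays $261; OOP now $261.
Bill 2, $337: entire amount goes to the deductible. Traveler owes $337 (running OOP $598).
Bill 3, $12,223: deductible takes $327, $11,896 remains; coinsurance $11,896 × 20% = $2,379.20. Together that's $327 + $2,379.20 = $2,706.20. OOP would hit $3,304.20 > $2,000, so the cap limits the traveler to $2,000 − $598 = $1,402.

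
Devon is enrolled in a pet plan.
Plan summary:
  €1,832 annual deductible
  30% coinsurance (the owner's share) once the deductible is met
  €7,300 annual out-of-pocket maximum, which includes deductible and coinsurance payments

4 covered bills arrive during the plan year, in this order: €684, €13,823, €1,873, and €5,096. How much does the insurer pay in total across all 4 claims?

#1 (€684): entire amount goes to the deductible. Owner owes €684 (running OOP €684). Insurer: €684 − €684 = €0.
#2 (€13,823): €1,148 to deductible, leaving €12,675; coinsurance €12,675 × 30% = €3,802.50. Cost to owner: €4,950.50. OOP to date €5,634.50. Plan pays €13,823 − €4,950.50 = €8,872.50.
#3 (€1,873): deductible met; 30% of €1,873 = €561.90. Cost to owner: €561.90. OOP to date €6,196.40. Plan pays €1,873 − €561.90 = €1,311.10.
#4 (€5,096): deductible met; 30% of €5,096 = €1,528.80. OOP would hit €7,725.20 > €7,300, so the cap limits the owner to €7,300 − €6,196.40 = €1,103.60. Plan pays €5,096 − €1,103.60 = €3,992.40.
Insurer total = bills − owner's total = €21,476 − €7,300 = €14,176.

€14,176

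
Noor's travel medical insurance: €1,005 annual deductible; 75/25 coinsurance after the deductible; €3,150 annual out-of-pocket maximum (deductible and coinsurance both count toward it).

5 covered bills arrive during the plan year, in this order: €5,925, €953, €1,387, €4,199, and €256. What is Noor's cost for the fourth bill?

€330

Claim 1 (€5,925): €1,005 to deductible, leaving €4,920; traveler's 25% is €1,230. Traveler pays €2,235; OOP now €2,235.
Claim 2 (€953): deductible met; 25% of €953 = €238.25. Cost to traveler: €238.25. OOP to date €2,473.25.
Claim 3 (€1,387): deductible already satisfied, so traveler's share is 25% × €1,387 = €346.75. Traveler pays €346.75; OOP now €2,820.
Claim 4 (€4,199): 25% coinsurance on €4,199 = €1,049.75. That would push OOP to €3,869.75, over the €3,150 cap, so traveler pays €3,150 − €2,820 = €330.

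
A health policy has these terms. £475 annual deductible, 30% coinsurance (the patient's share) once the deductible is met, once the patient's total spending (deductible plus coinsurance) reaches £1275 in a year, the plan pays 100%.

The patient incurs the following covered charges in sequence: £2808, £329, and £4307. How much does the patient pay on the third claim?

£1.40

Bill 1, £2808: deductible takes £475, £2333 remains; patient's 30% is £699.90. Cost to patient: £1174.90. OOP to date £1174.90.
Bill 2, £329: deductible already satisfied, so patient's share is 30% × £329 = £98.70. Cost to patient: £98.70. OOP to date £1273.60.
Bill 3, £4307: 30% coinsurance on £4307 = £1292.10. That would push OOP to £2565.70, over the £1275 cap, so patient pays £1275 − £1273.60 = £1.40.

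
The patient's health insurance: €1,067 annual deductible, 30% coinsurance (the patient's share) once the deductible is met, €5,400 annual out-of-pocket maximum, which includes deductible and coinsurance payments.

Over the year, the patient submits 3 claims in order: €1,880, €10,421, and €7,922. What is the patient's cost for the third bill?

€962.80

Claim 1 (€1,880): €1,067 to deductible, leaving €813; patient's 30% is €243.90. Patient pays €1,310.90; OOP now €1,310.90.
Claim 2 (€10,421): 30% coinsurance on €10,421 = €3,126.30. Patient owes €3,126.30 (running OOP €4,437.20).
Claim 3 (€7,922): deductible already satisfied, so patient's share is 30% × €7,922 = €2,376.60. Adding that to €4,437.20 gives €6,813.80, past the €5,400 cap; patient pays only €5,400 − €4,437.20 = €962.80.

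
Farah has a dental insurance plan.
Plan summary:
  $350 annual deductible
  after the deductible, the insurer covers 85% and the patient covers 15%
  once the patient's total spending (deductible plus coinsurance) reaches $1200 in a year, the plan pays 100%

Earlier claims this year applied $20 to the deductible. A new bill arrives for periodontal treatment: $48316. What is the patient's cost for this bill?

$1180

Remaining deductible: $350 − $20 = $330.
After the $330 deductible portion, $48316 − $330 = $47986 is subject to coinsurance.
Coinsurance: $47986 × 15% = $7197.90.
That puts the patient's cost at $330 + $7197.90 = $7527.90 before any cap.
Year-to-date out-of-pocket would reach $20 + $7527.90 = $7547.90, above the $1200 maximum, so the patient pays only $1200 − $20 = $1180.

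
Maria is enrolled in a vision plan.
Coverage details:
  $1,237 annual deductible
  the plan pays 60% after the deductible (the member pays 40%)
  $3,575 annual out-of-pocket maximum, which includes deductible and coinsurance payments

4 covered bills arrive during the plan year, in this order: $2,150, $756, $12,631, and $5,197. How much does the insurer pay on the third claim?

$10,960.60

Bill 1, $2,150: deductible takes $1,237, $913 remains; 40% of $913 = $365.20. Member pays $1,602.20; OOP now $1,602.20. Insurer: $2,150 − $1,602.20 = $547.80.
Bill 2, $756: 40% coinsurance on $756 = $302.40. Member pays $302.40; OOP now $1,904.60. Plan pays $756 − $302.40 = $453.60.
Bill 3, $12,631: deductible met; 40% of $12,631 = $5,052.40. OOP would hit $6,957 > $3,575, so the cap limits the member to $3,575 − $1,904.60 = $1,670.40. Plan pays $12,631 − $1,670.40 = $10,960.60.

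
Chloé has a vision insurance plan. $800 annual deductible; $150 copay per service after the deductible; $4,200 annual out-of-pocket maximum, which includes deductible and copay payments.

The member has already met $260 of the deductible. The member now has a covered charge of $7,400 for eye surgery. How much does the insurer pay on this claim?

$6,710

Deductible still to meet: $800 − $260 = $540.
The remaining $6,860 (= $7,400 − $540) moves to the copay.
Copay on this service: $150.
So the member owes $540 + $150 = $690 before any cap.
Cumulative spending $260 + $690 = $950 stays under the $4,200 maximum.
The plan picks up $7,400 − $690 = $6,710.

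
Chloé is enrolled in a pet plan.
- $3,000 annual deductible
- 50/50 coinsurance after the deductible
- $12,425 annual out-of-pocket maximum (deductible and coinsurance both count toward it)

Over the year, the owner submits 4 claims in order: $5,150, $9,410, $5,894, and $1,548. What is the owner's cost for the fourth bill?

Claim 1 — $5,150: $3,000 to deductible, leaving $2,150; 50% of $2,150 = $1,075. Owner pays $4,075; OOP now $4,075.
Claim 2 — $9,410: deductible already satisfied, so owner's share is 50% × $9,410 = $4,705. Owner pays $4,705; OOP now $8,780.
Claim 3 — $5,894: deductible met; 50% of $5,894 = $2,947. Cost to owner: $2,947. OOP to date $11,727.
Claim 4 — $1,548: 50% coinsurance on $1,548 = $774. Adding that to $11,727 gives $12,501, past the $12,425 cap; owner pays only $12,425 − $11,727 = $698.

$698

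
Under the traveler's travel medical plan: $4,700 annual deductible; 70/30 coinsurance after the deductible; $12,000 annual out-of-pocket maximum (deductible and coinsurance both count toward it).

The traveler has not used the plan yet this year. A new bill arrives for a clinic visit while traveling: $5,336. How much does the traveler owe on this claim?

Nothing has been paid toward the $4,700 deductible, so the first $4,700 of this charge is applied there.
The remaining $636 (= $5,336 − $4,700) moves to coinsurance.
Coinsurance: $636 × 30% = $190.80.
That puts the traveler's cost at $4,700 + $190.80 = $4,890.80 before any cap.
Year-to-date out-of-pocket becomes $0 + $4,890.80 = $4,890.80, still under the $12,000 maximum, so no cap applies.

$4,890.80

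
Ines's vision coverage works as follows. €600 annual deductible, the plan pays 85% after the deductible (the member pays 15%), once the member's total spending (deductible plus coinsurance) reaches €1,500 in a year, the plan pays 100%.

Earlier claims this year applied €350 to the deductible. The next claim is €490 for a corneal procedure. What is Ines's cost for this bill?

€286

Deductible still to meet: €600 − €350 = €250.
The remaining €240 (= €490 − €250) moves to coinsurance.
15% of €240 = €36 falls to the member.
So the member owes €250 + €36 = €286 before any cap.
Cumulative spending €350 + €286 = €636 stays under the €1,500 maximum.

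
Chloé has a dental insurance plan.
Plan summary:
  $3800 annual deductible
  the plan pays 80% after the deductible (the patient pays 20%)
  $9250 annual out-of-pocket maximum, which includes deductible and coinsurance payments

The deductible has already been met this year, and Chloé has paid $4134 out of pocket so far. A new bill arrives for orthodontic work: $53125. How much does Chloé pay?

The deductible is already satisfied, so the full bill goes to coinsurance.
20% of $53125 = $10625 falls to the patient.
Year-to-date out-of-pocket would reach $4134 + $10625 = $14759, above the $9250 maximum, so the patient pays only $9250 − $4134 = $5116.

$5116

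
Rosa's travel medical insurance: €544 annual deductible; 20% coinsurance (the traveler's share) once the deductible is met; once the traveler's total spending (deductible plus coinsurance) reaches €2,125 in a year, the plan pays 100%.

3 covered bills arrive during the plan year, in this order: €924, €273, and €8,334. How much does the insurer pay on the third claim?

€6,883.60

Claim 1 — €924: €544 finishes the deductible; €380 goes to coinsurance; 20% of €380 = €76. Traveler pays €620; OOP now €620. Insurer: €924 − €620 = €304.
Claim 2 — €273: 20% coinsurance on €273 = €54.60. Cost to traveler: €54.60. OOP to date €674.60. Insurer: €273 − €54.60 = €218.40.
Claim 3 — €8,334: deductible already satisfied, so traveler's share is 20% × €8,334 = €1,666.80. That would push OOP to €2,341.40, over the €2,125 cap, so traveler pays €2,125 − €674.60 = €1,450.40. Insurer: €8,334 − €1,450.40 = €6,883.60.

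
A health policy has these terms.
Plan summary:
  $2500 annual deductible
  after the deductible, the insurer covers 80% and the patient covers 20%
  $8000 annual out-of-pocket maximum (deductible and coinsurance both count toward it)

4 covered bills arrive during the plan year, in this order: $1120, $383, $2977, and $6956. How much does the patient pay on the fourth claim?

$1391.20

#1 ($1120): all of it applies to the deductible. Cost to patient: $1120. OOP to date $1120.
#2 ($383): fully absorbed by the deductible. Cost to patient: $383. OOP to date $1503.
#3 ($2977): $997 to deductible, leaving $1980; coinsurance $1980 × 20% = $396. Cost to patient: $1393. OOP to date $2896.
#4 ($6956): deductible already satisfied, so patient's share is 20% × $6956 = $1391.20. Patient pays $1391.20; OOP now $4287.20.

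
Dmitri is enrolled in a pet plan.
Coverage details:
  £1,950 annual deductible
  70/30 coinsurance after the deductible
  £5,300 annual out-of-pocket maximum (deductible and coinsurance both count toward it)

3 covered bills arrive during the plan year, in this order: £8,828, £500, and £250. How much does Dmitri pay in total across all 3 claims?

#1 (£8,828): £1,950 to deductible, leaving £6,878; coinsurance £6,878 × 30% = £2,063.40. Owner owes £4,013.40 (running OOP £4,013.40).
#2 (£500): 30% coinsurance on £500 = £150. Cost to owner: £150. OOP to date £4,163.40.
#3 (£250): deductible met; 30% of £250 = £75. Owner pays £75; OOP now £4,238.40.
Summing the owner's payments: £4,013.40 + £150 + £75 = £4,238.40.

£4,238.40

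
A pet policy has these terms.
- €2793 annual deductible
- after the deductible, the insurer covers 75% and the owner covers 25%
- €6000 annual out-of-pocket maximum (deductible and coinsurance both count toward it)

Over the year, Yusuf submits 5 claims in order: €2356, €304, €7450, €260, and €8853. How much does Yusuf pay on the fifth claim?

€1312.75

#1 (€2356): entire amount goes to the deductible. Owner owes €2356 (running OOP €2356).
#2 (€304): entire amount goes to the deductible. Owner pays €304; OOP now €2660.
#3 (€7450): €133 finishes the deductible; €7317 goes to coinsurance; coinsurance €7317 × 25% = €1829.25. Owner owes €1962.25 (running OOP €4622.25).
#4 (€260): deductible met; 25% of €260 = €65. Owner owes €65 (running OOP €4687.25).
#5 (€8853): deductible already satisfied, so owner's share is 25% × €8853 = €2213.25. OOP would hit €6900.50 > €6000, so the cap limits the owner to €6000 − €4687.25 = €1312.75.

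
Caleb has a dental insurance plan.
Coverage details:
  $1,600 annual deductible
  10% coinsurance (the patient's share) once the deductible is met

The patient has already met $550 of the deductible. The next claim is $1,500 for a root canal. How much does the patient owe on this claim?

$1,095

Deductible still to meet: $1,600 − $550 = $1,050.
After the $1,050 deductible portion, $1,500 − $1,050 = $450 is subject to coinsurance.
Patient's 10% share of $450 is $45.
So the patient owes $1,050 + $45 = $1,095.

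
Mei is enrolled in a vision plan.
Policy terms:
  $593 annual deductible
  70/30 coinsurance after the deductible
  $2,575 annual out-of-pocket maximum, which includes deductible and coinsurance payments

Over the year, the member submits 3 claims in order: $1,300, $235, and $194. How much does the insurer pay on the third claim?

Claim 1 — $1,300: deductible takes $593, $707 remains; coinsurance $707 × 30% = $212.10. Cost to member: $805.10. OOP to date $805.10. Plan pays $1,300 − $805.10 = $494.90.
Claim 2 — $235: 30% coinsurance on $235 = $70.50. Member pays $70.50; OOP now $875.60. Plan pays $235 − $70.50 = $164.50.
Claim 3 — $194: deductible already satisfied, so member's share is 30% × $194 = $58.20. Member pays $58.20; OOP now $933.80. Insurer: $194 − $58.20 = $135.80.

$135.80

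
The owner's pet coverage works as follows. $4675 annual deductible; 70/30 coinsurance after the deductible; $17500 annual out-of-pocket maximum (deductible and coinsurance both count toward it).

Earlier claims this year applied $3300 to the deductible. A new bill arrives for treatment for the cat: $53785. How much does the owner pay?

Deductible still to meet: $4675 − $3300 = $1375.
After the $1375 deductible portion, $53785 − $1375 = $52410 is subject to coinsurance.
Owner's 30% share of $52410 is $15723.
Owner responsibility before any cap: $1375 + $15723 = $17098.
Year-to-date out-of-pocket would reach $3300 + $17098 = $20398, above the $17500 maximum, so the owner pays only $17500 − $3300 = $14200.

$14200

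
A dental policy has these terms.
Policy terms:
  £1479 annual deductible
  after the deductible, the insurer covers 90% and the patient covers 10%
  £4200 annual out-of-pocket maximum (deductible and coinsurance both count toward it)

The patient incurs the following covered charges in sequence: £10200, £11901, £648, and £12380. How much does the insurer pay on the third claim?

Bill 1, £10200: deductible takes £1479, £8721 remains; patient's 10% is £872.10. Patient pays £2351.10; OOP now £2351.10. Plan pays £10200 − £2351.10 = £7848.90.
Bill 2, £11901: deductible met; 10% of £11901 = £1190.10. Patient pays £1190.10; OOP now £3541.20. Insurer: £11901 − £1190.10 = £10710.90.
Bill 3, £648: deductible met; 10% of £648 = £64.80. Patient owes £64.80 (running OOP £3606). Plan pays £648 − £64.80 = £583.20.

£583.20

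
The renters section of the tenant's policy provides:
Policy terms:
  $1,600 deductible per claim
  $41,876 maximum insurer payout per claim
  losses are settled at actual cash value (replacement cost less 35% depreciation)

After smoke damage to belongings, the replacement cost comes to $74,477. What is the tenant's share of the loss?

Actual cash value after 35% depreciation: $74,477 × 65% = $48,410.05.
Less the $1,600 deductible: $48,410.05 − $1,600 = $46,810.05.
$46,810.05 exceeds the $41,876 limit, so the insurer pays the limit: $41,876.
The tenant bears the rest of the original loss: $74,477 − $41,876 = $32,601.

$32,601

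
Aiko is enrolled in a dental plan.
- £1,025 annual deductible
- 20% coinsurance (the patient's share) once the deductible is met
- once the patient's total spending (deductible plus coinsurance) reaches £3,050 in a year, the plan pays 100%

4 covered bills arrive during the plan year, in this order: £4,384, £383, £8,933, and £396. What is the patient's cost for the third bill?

#1 (£4,384): deductible takes £1,025, £3,359 remains; coinsurance £3,359 × 20% = £671.80. Cost to patient: £1,696.80. OOP to date £1,696.80.
#2 (£383): deductible met; 20% of £383 = £76.60. Patient pays £76.60; OOP now £1,773.40.
#3 (£8,933): deductible met; 20% of £8,933 = £1,786.60. OOP would hit £3,560 > £3,050, so the cap limits the patient to £3,050 − £1,773.40 = £1,276.60.

£1,276.60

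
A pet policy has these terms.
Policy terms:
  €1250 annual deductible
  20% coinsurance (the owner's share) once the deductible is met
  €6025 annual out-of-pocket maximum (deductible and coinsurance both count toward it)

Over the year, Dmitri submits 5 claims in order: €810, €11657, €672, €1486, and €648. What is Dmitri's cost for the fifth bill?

Bill 1, €810: fully absorbed by the deductible. Owner owes €810 (running OOP €810).
Bill 2, €11657: €440 finishes the deductible; €11217 goes to coinsurance; coinsurance €11217 × 20% = €2243.40. Cost to owner: €2683.40. OOP to date €3493.40.
Bill 3, €672: deductible met; 20% of €672 = €134.40. Owner owes €134.40 (running OOP €3627.80).
Bill 4, €1486: deductible already satisfied, so owner's share is 20% × €1486 = €297.20. Owner owes €297.20 (running OOP €3925).
Bill 5, €648: 20% coinsurance on €648 = €129.60. Cost to owner: €129.60. OOP to date €4054.60.

€129.60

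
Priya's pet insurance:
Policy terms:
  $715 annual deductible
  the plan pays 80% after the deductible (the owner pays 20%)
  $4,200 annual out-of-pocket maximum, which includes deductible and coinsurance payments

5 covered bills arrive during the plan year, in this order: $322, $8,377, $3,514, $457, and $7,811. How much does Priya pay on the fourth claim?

Claim 1 ($322): entire amount goes to the deductible. Cost to owner: $322. OOP to date $322.
Claim 2 ($8,377): $393 finishes the deductible; $7,984 goes to coinsurance; owner's 20% is $1,596.80. Owner owes $1,989.80 (running OOP $2,311.80).
Claim 3 ($3,514): 20% coinsurance on $3,514 = $702.80. Owner pays $702.80; OOP now $3,014.60.
Claim 4 ($457): deductible met; 20% of $457 = $91.40. Owner owes $91.40 (running OOP $3,106).

$91.40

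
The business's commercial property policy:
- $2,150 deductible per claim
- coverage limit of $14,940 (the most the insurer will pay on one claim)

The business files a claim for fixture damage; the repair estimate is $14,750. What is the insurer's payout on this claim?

$12,600

Subtract the deductible: $14,750 − $2,150 = $12,600.
$12,600 ≤ $14,940, so the limit doesn't bind; insurer pays $12,600.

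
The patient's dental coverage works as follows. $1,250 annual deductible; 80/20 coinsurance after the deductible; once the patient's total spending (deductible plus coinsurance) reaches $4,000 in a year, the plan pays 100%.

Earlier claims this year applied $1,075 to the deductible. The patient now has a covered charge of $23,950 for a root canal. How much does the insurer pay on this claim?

$21,025

$1,075 of the $1,250 deductible is already met, leaving $175.
That leaves $23,950 − $175 = $23,775 for coinsurance.
Patient's 20% share of $23,775 is $4,755.
So the patient owes $175 + $4,755 = $4,930 before any cap.
Adding $4,930 to the $1,075 already spent would give $6,005, which exceeds the $4,000 cap; the patient pays just $4,000 − $1,075 = $2,925.
The insurer covers the remainder: $23,950 − $2,925 = $21,025.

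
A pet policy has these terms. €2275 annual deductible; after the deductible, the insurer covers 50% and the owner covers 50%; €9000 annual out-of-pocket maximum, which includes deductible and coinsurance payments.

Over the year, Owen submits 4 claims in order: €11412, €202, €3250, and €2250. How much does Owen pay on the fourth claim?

€430.50

Bill 1, €11412: €2275 finishes the deductible; €9137 goes to coinsurance; 50% of €9137 = €4568.50. Owner owes €6843.50 (running OOP €6843.50).
Bill 2, €202: deductible met; 50% of €202 = €101. Owner pays €101; OOP now €6944.50.
Bill 3, €3250: deductible already satisfied, so owner's share is 50% × €3250 = €1625. Owner pays €1625; OOP now €8569.50.
Bill 4, €2250: deductible already satisfied, so owner's share is 50% × €2250 = €1125. That would push OOP to €9694.50, over the €9000 cap, so owner pays €9000 − €8569.50 = €430.50.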